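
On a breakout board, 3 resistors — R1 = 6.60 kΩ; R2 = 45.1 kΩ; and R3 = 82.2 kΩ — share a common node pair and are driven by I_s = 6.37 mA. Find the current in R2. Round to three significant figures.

I ≈ 0.760 mA

ΣG = 1/6.60 + 1/45.1 + 1/82.2 = 0.1859.
Current divider: I(R2) = I_s · G_k/ΣG = 6.37 × (0.02217/0.1859) = 6.37 × 0.1193 = 0.7600 mA.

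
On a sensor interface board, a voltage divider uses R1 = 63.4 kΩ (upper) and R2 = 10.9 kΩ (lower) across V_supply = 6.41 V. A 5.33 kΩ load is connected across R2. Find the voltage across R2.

V_out ≈ 0.343 V

The load sits in parallel with R2, giving an effective lower resistance R2' = R2·R_L/(R2+R_L) = 3.580 kΩ.
Then V_out = V_supply · R2'/(R1 + R2') = 6.41 × 3.580/66.98 = 0.3426 V.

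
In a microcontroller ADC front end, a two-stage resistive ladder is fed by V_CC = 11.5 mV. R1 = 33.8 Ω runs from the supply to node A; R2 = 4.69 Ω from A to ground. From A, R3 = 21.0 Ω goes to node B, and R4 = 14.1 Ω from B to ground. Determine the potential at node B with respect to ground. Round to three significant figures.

V_B ≈ 0.504 mV

Node A sees R2 in parallel with the series input of stage 2, R3 + R4 = 35.10 Ω.
R2 ‖ (R3+R4) = 4.137 Ω.
First divider: V_A = V_CC · 4.137/(33.8 + 4.137) = 1.254 mV.
Then the unloaded second divider: V_B = V_A × R4/(R3+R4) = 1.254 × 0.4017 = 0.5038 mV.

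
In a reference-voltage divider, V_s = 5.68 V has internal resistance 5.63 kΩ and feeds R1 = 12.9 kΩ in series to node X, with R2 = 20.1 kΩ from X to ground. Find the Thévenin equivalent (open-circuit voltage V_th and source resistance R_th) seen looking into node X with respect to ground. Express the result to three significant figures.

R1' = 5.63 + 12.9 = 18.53 kΩ (source resistance + R1).
With X open, the divider is unloaded: V_th = 5.68 × 20.1/38.63 = 2.955 V.
With V_s suppressed (replaced by a short), R_th = R1' ‖ R2 = (18.53 × 20.1)/(18.53 + 20.1) = 9.642 kΩ.

V_th ≈ 2.96 V, R_th ≈ 9.64 kΩ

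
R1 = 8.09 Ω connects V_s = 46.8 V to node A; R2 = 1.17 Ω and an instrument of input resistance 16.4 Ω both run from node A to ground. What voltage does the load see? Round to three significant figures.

The load sits in parallel with R2, giving an effective lower resistance R2' = R2·R_L/(R2+R_L) = 1.092 Ω.
Voltage divider with the loaded lower leg: V_out = 46.8 × 1.092/(8.09 + 1.092) = 46.8 × 0.1189 = 5.566 V.

V_out ≈ 5.57 V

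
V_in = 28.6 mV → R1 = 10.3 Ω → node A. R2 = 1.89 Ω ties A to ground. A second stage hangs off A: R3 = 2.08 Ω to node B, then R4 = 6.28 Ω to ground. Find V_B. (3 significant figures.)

V_B ≈ 2.80 mV

Looking into the second stage from A: R3 + R4 = 8.360 Ω appears in parallel with R2.
Effective lower resistance at A: R2 ‖ 8.360 = 1.542 Ω.
First divider: V_A = V_in · 1.542/(10.3 + 1.542) = 3.723 mV.
V_B = V_A × 0.7512 = 2.797 mV.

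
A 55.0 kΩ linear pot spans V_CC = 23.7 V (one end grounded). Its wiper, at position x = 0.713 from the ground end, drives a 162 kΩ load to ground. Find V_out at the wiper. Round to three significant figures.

V_out ≈ 15.8 V

The pot divides into 15.79 kΩ above the wiper and 39.21 kΩ below.
(x·R_p) ‖ R_L = 31.57 kΩ.
Loaded-divider output: V_out = 23.7 × 0.6667 = 15.80 V.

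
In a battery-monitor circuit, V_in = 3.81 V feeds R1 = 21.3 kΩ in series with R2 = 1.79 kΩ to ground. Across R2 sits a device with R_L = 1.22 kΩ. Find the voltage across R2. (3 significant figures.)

R2 ‖ R_L = (1.79 × 1.22)/(1.79 + 1.22) = 0.7255 kΩ.
Voltage divider with the loaded lower leg: V_out = 3.81 × 0.7255/(21.3 + 0.7255) = 3.81 × 0.03294 = 0.1255 V.

V_out ≈ 0.126 V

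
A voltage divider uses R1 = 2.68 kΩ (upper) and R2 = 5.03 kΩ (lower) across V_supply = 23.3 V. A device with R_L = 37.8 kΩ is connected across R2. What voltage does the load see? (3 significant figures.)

The load sits in parallel with R2, giving an effective lower resistance R2' = R2·R_L/(R2+R_L) = 4.439 kΩ.
Now apply the divider: V_out = 23.3 × 0.6236 = 14.53 V.

V_out ≈ 14.5 V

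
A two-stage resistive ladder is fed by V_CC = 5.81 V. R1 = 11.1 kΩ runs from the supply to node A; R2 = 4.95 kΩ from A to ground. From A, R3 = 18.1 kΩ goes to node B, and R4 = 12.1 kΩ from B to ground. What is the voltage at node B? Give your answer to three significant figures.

V_B ≈ 0.645 V

The second stage (R3 + R4 = 30.20 kΩ) loads node A in parallel with R2.
R2 ‖ (R3+R4) = 4.253 kΩ.
So V_A = 5.81 × 0.2770 = 1.609 V.
Then the unloaded second divider: V_B = V_A × R4/(R3+R4) = 1.609 × 0.4007 = 0.6448 V.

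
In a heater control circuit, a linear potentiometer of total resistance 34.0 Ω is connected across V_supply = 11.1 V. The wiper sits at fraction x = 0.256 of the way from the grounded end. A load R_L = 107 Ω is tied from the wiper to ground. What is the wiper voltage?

V_out ≈ 2.68 V

Split the track: R_lower = x·R_p = 8.704 Ω, R_upper = (1−x)·R_p = 25.30 Ω.
R_L loads the lower segment: effective lower R = 8.049 Ω.
Then V_out = V_supply · 8.049/(25.30 + 8.049) = 2.679 V.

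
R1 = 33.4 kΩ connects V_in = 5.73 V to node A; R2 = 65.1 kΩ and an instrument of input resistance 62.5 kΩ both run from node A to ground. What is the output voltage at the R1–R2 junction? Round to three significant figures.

First combine the lower leg with the load: R2 ‖ R_L = 31.89 kΩ.
Voltage divider with the loaded lower leg: V_out = 5.73 × 31.89/(33.4 + 31.89) = 5.73 × 0.4884 = 2.799 V.
(Unloaded it would be 3.79 V; the load pulls it down.)

V_out ≈ 2.80 V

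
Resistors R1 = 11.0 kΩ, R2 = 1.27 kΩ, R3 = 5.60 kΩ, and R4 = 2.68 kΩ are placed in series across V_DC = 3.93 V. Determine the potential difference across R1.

V ≈ 2.10 V

ΣR = 11.0 + 1.27 + 5.60 + 2.68 = 20.55 kΩ.
V = V_DC · R/ΣR = 3.93 × 0.5353 = 2.104 V.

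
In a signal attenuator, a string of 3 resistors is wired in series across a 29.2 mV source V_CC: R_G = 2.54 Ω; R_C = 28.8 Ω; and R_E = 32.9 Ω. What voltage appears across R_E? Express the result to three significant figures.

Total series resistance ΣR = 2.54 + 28.8 + 32.9 = 64.24 Ω.
By the voltage-divider rule, V = 29.2 × 32.90/64.24 = 14.95 mV.

V ≈ 15.0 mV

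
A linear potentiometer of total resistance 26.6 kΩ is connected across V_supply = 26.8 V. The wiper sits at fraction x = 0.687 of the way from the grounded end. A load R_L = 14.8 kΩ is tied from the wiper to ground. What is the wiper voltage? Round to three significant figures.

V_out ≈ 13.3 V

Split the track: R_lower = x·R_p = 18.27 kΩ, R_upper = (1−x)·R_p = 8.326 kΩ.
(x·R_p) ‖ R_L = 8.177 kΩ.
Loaded-divider output: V_out = 26.8 × 0.4955 = 13.28 V.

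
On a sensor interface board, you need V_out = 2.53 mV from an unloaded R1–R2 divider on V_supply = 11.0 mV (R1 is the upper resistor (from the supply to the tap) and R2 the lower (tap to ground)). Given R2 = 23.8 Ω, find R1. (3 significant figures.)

The divider ratio is R2/(R1+R2) = 2.53/11.0 = 0.2300.
So R1 = R2 · (V_supply/V_out − 1) = 23.8 × (11.0/2.53 − 1) = 23.8 × 3.348 = 79.68 Ω.

R1 ≈ 79.7 Ω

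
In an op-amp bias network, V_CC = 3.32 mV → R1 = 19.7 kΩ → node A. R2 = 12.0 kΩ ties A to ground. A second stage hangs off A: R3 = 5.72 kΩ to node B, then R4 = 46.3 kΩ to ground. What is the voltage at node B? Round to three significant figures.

V_B ≈ 0.978 mV

Node A sees R2 in parallel with the series input of stage 2, R3 + R4 = 52.02 kΩ.
R2 ‖ (R3+R4) = 9.751 kΩ.
V_A = 3.32 × 9.751/(19.7 + 9.751) = 1.099 mV.
V_B = V_A × 0.8900 = 0.9783 mV.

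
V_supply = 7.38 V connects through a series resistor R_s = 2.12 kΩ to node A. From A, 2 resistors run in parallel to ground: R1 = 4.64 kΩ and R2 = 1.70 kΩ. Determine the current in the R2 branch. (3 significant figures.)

Parallel bank: R_p = 1/(1/4.64 + 1/1.70) = 1.244 kΩ.
V_A = 7.38 × 1.244/3.364 = 2.729 V.
I(R2) = V_A / R2 = 2.729/1.70 = 1.605 mA.
(Equivalently: I_total = 2.194 mA, then current-divider fraction G_k/ΣG = 0.7319.)

I ≈ 1.61 mA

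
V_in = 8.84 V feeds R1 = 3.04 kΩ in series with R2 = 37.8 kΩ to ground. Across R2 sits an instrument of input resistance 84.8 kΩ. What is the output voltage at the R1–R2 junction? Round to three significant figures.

First combine the lower leg with the load: R2 ‖ R_L = 26.15 kΩ.
Voltage divider with the loaded lower leg: V_out = 8.84 × 26.15/(3.04 + 26.15) = 8.84 × 0.8958 = 7.919 V.

V_out ≈ 7.92 V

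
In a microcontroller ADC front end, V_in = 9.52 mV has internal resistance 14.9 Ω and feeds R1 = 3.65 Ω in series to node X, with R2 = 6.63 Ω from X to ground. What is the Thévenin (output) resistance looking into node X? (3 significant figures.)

R_th ≈ 4.88 Ω

R1' = 14.9 + 3.65 = 18.55 Ω (source resistance + R1).
Zeroing V_in shorts the top of R1' to ground, so R_th = R1' ‖ R2 = 4.884 Ω.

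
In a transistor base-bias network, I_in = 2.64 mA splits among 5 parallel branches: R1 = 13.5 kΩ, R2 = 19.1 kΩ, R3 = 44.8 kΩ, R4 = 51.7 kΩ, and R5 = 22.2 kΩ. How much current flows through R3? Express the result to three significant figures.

I ≈ 0.276 mA

ΣG = 1/13.5 + 1/19.1 + 1/44.8 + 1/51.7 + 1/22.2 = 0.2131.
Current divider: I(R3) = I_in · G_k/ΣG = 2.64 × (0.02232/0.2131) = 2.64 × 0.1047 = 0.2765 mA.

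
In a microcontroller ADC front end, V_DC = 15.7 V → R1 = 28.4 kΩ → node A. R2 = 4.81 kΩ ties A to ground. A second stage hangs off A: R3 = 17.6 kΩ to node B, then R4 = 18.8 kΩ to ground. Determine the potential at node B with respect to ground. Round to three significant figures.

V_B ≈ 1.06 V

Looking into the second stage from A: R3 + R4 = 36.40 kΩ appears in parallel with R2.
R2 ‖ (R3+R4) = 4.249 kΩ.
So V_A = 15.7 × 0.1301 = 2.043 V.
V_B = V_A × 0.5165 = 1.055 V.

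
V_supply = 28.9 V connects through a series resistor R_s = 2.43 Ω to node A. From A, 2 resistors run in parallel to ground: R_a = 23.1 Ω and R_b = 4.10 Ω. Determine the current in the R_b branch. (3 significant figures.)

Combine the parallel branches: R_p = (1/23.1 + 1/4.10)⁻¹ = 3.482 Ω.
Node voltage V_A = V_supply · R_p/(R_s + R_p) = 28.9 × 0.5890 = 17.02 V.
I(R_b) = V_A / R_b = 17.02/4.10 = 4.152 A.

I ≈ 4.15 A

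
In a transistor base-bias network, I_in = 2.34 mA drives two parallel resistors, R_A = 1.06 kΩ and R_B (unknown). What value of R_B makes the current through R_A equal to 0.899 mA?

R_B ≈ 0.661 kΩ

The fraction through R_A equals R_B/(R_A+R_B).
With f = 0.3842, R_B = R_A · f/(1−f) = 1.06 × 0.6239 = 0.6613 kΩ.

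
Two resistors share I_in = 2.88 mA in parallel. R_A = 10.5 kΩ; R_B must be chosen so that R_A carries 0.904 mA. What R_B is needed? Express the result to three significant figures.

The fraction through R_A equals R_B/(R_A+R_B).
With f = 0.3139, R_B = R_A · f/(1−f) = 10.5 × 0.4575 = 4.804 kΩ.

R_B ≈ 4.80 kΩ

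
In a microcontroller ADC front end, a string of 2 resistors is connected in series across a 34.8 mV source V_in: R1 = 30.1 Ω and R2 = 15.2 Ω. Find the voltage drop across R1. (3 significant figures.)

V ≈ 23.1 mV

Total series resistance ΣR = 30.1 + 15.2 = 45.30 Ω.
V = V_in · R/ΣR = 34.8 × 0.6645 = 23.12 mV.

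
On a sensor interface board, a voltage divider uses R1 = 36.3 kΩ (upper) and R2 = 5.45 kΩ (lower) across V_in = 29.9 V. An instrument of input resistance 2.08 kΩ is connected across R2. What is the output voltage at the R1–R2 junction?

The load sits in parallel with R2, giving an effective lower resistance R2' = R2·R_L/(R2+R_L) = 1.505 kΩ.
Voltage divider with the loaded lower leg: V_out = 29.9 × 1.505/(36.3 + 1.505) = 29.9 × 0.03982 = 1.191 V.

V_out ≈ 1.19 V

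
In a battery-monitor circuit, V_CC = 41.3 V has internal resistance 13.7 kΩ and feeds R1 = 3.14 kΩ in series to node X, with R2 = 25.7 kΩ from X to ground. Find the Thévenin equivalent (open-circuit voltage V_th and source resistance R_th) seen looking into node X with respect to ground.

V_th ≈ 25.0 V, R_th ≈ 10.2 kΩ

R1' = 13.7 + 3.14 = 16.84 kΩ (source resistance + R1).
With X open, the divider is unloaded: V_th = 41.3 × 25.7/42.54 = 24.95 V.
Looking into X with the source shorted: R_th = R1'·R2/(R1'+R2) = 16.84 × 25.7/42.54 = 10.17 kΩ.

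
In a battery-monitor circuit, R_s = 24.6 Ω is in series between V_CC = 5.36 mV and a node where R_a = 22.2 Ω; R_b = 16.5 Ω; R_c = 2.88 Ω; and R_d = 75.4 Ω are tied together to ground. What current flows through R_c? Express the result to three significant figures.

Parallel bank: R_p = 1/(1/22.2 + 1/16.5 + 1/2.88 + 1/75.4) = 2.145 Ω.
V_A = 5.36 × 2.145/26.75 = 0.4299 mV.
I(R_c) = V_A / R_c = 0.4299/2.88 = 0.1493 mA.
(Check via current divider: I_total = 0.2004 mA; share G_k/ΣG = 0.7449 → same result.)

I ≈ 0.149 mA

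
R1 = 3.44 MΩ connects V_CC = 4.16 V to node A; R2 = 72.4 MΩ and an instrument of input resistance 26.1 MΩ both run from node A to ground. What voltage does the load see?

First combine the lower leg with the load: R2 ‖ R_L = 19.18 MΩ.
Then V_out = V_CC · R2'/(R1 + R2') = 4.16 × 19.18/22.62 = 3.527 V.
(Unloaded it would be 3.97 V; the load pulls it down.)

V_out ≈ 3.53 V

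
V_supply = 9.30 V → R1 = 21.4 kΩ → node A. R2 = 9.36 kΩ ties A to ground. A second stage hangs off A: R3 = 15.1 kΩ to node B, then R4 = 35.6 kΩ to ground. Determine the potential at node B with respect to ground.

V_B ≈ 1.76 V

Node A sees R2 in parallel with the series input of stage 2, R3 + R4 = 50.70 kΩ.
Effective lower resistance at A: R2 ‖ 50.70 = 7.901 kΩ.
So V_A = 9.30 × 0.2697 = 2.508 V.
Then the unloaded second divider: V_B = V_A × R4/(R3+R4) = 2.508 × 0.7022 = 1.761 V.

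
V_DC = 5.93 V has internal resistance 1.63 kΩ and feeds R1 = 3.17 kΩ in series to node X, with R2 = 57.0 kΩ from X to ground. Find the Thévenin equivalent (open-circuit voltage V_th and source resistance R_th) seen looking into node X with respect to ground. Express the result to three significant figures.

R1' = 1.63 + 3.17 = 4.800 kΩ (source resistance + R1).
V_th is the unloaded tap voltage: V_DC · R2/(R1'+R2) = 5.93 × 0.9223 = 5.469 V.
With V_DC suppressed (replaced by a short), R_th = R1' ‖ R2 = (4.800 × 57.0)/(4.800 + 57.0) = 4.427 kΩ.

V_th ≈ 5.47 V, R_th ≈ 4.43 kΩ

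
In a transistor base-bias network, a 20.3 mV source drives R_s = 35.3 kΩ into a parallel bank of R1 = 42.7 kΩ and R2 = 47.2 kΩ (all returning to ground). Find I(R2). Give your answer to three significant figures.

I ≈ 0.167 µA

Combine the parallel branches: R_p = (1/42.7 + 1/47.2)⁻¹ = 22.42 kΩ.
Node voltage V_A = V_CC · R_p/(R_s + R_p) = 20.3 × 0.3884 = 7.885 mV.
Branch current I = V_A/R2 = 7.885/47.2 = 0.1671 µA.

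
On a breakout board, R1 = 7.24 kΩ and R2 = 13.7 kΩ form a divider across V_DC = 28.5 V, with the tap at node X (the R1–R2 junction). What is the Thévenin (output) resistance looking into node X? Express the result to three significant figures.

R_th ≈ 4.74 kΩ

Zeroing V_DC shorts the top of R1 to ground, so R_th = R1 ‖ R2 = 4.737 kΩ.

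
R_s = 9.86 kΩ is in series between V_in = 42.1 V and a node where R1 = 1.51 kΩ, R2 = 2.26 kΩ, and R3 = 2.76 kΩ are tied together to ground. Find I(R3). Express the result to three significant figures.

I ≈ 0.986 mA

Combine the parallel branches: R_p = (1/1.51 + 1/2.26 + 1/2.76)⁻¹ = 0.6816 kΩ.
Node voltage V_A = V_in · R_p/(R_s + R_p) = 42.1 × 0.06466 = 2.722 V.
I(R3) = V_A / R3 = 2.722/2.76 = 0.9863 mA.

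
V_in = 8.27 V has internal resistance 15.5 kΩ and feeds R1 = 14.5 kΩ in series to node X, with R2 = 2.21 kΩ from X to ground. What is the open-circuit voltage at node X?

R1' = 15.5 + 14.5 = 30.00 kΩ (source resistance + R1).
With X open, the divider is unloaded: V_th = 8.27 × 2.21/32.21 = 0.5674 V.

V_th ≈ 0.567 V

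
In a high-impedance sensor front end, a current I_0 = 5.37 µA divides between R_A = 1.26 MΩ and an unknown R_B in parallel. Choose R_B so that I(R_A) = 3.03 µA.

R_B ≈ 1.63 MΩ

Two-branch current divider: I_A = I_0 · R_B/(R_A + R_B).
With f = 0.5642, R_B = R_A · f/(1−f) = 1.26 × 1.295 = 1.632 MΩ.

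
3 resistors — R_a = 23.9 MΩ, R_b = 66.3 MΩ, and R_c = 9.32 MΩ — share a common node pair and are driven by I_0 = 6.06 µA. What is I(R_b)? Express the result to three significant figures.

Conductances: ΣG = 1/23.9 + 1/66.3 + 1/9.32 = 0.1642 (1/MΩ).
Current divider: I(R_b) = I_0 · G_k/ΣG = 6.06 × (0.01508/0.1642) = 6.06 × 0.09185 = 0.5566 µA.

I ≈ 0.557 µA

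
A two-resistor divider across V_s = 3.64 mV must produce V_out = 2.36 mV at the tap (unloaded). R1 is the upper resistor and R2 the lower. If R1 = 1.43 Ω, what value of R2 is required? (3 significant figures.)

R2 ≈ 2.64 Ω

V_out/V_s = R2/(R1+R2) = 0.6484.
So R2 = R1 · V_out/(V_s − V_out) = 1.43 × 2.36/(3.64 − 2.36) = 1.43 × 1.844 = 2.637 Ω.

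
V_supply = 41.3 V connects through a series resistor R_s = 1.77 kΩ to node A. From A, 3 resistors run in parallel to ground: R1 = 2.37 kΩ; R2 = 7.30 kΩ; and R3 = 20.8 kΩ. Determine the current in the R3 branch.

I ≈ 0.957 mA

Parallel bank: R_p = 1/(1/2.37 + 1/7.30 + 1/20.8) = 1.647 kΩ.
Node voltage V_A = V_supply · R_p/(R_s + R_p) = 41.3 × 0.4821 = 19.91 V.
I(R3) = V_A / R3 = 19.91/20.8 = 0.9572 mA.
(Equivalently: I_total = 12.09 mA, then current-divider fraction G_k/ΣG = 0.07920.)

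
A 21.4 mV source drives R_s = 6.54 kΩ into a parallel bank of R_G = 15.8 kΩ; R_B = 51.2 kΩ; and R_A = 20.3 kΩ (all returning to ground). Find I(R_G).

Parallel bank: R_p = 1/(1/15.8 + 1/51.2 + 1/20.3) = 7.571 kΩ.
V_A = 21.4 × 7.571/14.11 = 11.48 mV.
Branch current I = V_A/R_G = 11.48/15.8 = 0.7267 µA.

I ≈ 0.727 µA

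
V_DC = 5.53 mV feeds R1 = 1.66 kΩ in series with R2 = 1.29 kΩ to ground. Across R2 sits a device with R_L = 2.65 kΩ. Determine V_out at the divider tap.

The load sits in parallel with R2, giving an effective lower resistance R2' = R2·R_L/(R2+R_L) = 0.8676 kΩ.
Now apply the divider: V_out = 5.53 × 0.3433 = 1.898 mV.

V_out ≈ 1.90 mV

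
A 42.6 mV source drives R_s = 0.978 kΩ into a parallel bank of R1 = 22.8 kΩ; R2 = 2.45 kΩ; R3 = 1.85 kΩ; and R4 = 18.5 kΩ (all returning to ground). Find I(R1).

I ≈ 0.923 µA

Parallel bank: R_p = 1/(1/22.8 + 1/2.45 + 1/1.85 + 1/18.5) = 0.9555 kΩ.
Node voltage V_A = V_in · R_p/(R_s + R_p) = 42.6 × 0.4942 = 21.05 mV.
I(R1) = V_A / R1 = 21.05/22.8 = 0.9233 µA.
(Check via current divider: I_total = 22.03 µA; share G_k/ΣG = 0.04191 → same result.)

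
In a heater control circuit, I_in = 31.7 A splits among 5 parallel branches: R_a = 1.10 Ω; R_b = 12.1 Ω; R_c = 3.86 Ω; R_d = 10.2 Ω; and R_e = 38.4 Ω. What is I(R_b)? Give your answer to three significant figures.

Total conductance ΣG = 1/1.10 + 1/12.1 + 1/3.86 + 1/10.2 + 1/38.4 = 1.375 (units of 1/Ω).
By the current-divider rule, I = I_in · G_k/ΣG = 31.7 × 0.06011 = 1.905 A.

I ≈ 1.91 A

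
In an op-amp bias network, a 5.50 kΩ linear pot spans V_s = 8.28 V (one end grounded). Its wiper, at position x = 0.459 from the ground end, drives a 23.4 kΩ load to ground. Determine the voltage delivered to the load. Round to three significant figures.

V_out ≈ 3.59 V

Split the track: R_lower = x·R_p = 2.525 kΩ, R_upper = (1−x)·R_p = 2.975 kΩ.
R_L loads the lower segment: effective lower R = 2.279 kΩ.
V_out = 8.28 × 2.279/(2.975 + 2.279) = 3.591 V.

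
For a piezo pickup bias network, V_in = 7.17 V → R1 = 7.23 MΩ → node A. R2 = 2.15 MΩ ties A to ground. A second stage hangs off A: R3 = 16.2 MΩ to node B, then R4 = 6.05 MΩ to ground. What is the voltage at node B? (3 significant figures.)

V_B ≈ 0.416 V

Looking into the second stage from A: R3 + R4 = 22.25 MΩ appears in parallel with R2.
Effective lower resistance at A: R2 ‖ 22.25 = 1.961 MΩ.
V_A = 7.17 × 1.961/(7.23 + 1.961) = 1.530 V.
Stage 2 is unloaded, so V_B = V_A · R4/(R3+R4) = 1.530 × 6.05/22.25 = 0.4159 V.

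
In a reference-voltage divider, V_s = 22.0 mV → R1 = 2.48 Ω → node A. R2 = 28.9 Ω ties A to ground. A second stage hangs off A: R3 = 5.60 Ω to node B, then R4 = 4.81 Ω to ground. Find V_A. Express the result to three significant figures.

V_A ≈ 16.6 mV

The second stage (R3 + R4 = 10.41 Ω) loads node A in parallel with R2.
Effective lower resistance at A: R2 ‖ 10.41 = 7.653 Ω.
V_A = 22.0 × 7.653/(2.48 + 7.653) = 16.62 mV.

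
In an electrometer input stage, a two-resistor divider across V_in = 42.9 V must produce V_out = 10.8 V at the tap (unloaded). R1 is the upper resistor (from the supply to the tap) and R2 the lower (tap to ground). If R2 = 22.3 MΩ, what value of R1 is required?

R1 ≈ 66.3 MΩ

V_out/V_in = R2/(R1+R2) = 0.2517.
Rearranging, R1 = R2·(1−k)/k = 22.3 × 2.972 = 66.28 MΩ.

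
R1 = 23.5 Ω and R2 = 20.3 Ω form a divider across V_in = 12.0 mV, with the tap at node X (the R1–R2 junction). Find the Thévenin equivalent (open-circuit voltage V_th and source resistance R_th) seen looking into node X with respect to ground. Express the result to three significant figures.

V_th is the unloaded tap voltage: V_in · R2/(R1+R2) = 12.0 × 0.4635 = 5.562 mV.
Zeroing V_in shorts the top of R1 to ground, so R_th = R1 ‖ R2 = 10.89 Ω.

V_th ≈ 5.56 mV, R_th ≈ 10.9 Ω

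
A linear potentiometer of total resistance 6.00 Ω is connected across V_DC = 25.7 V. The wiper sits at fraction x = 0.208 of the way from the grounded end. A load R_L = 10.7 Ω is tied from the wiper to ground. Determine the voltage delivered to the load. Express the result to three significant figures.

Lower segment x·R_p = 1.248 Ω; upper segment (1−x)·R_p = 4.752 Ω.
R_L loads the lower segment: effective lower R = 1.118 Ω.
Loaded-divider output: V_out = 25.7 × 0.1904 = 4.894 V.

V_out ≈ 4.89 V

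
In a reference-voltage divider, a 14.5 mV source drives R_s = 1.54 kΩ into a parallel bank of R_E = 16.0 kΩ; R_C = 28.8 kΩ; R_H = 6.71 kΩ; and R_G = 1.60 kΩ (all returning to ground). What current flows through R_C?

I ≈ 0.215 µA

Parallel bank: R_p = 1/(1/16.0 + 1/28.8 + 1/6.71 + 1/1.60) = 1.148 kΩ.
V_A by voltage divider: V_A = 14.5 × 1.148/(1.54 + 1.148) = 6.192 mV.
Branch current I = V_A/R_C = 6.192/28.8 = 0.2150 µA.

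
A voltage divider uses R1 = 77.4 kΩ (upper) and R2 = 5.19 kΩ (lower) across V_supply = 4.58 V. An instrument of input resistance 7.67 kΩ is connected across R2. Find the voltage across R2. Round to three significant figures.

R2 ‖ R_L = (5.19 × 7.67)/(5.19 + 7.67) = 3.095 kΩ.
Voltage divider with the loaded lower leg: V_out = 4.58 × 3.095/(77.4 + 3.095) = 4.58 × 0.03845 = 0.1761 V.

V_out ≈ 0.176 V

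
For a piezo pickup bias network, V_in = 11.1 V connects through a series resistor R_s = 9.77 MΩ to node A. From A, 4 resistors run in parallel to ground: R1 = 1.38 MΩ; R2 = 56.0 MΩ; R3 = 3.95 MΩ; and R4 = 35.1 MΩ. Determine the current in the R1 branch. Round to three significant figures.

Equivalent of the parallel group: R_p = 0.9764 MΩ.
Node voltage V_A = V_in · R_p/(R_s + R_p) = 11.1 × 0.09086 = 1.009 V.
Branch current I = V_A/R1 = 1.009/1.38 = 0.7308 µA.

I ≈ 0.731 µA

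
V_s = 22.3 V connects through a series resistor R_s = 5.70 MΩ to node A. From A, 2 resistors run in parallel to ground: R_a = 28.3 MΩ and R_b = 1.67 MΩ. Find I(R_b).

Combine the parallel branches: R_p = (1/28.3 + 1/1.67)⁻¹ = 1.577 MΩ.
V_A = 22.3 × 1.577/7.277 = 4.833 V.
Branch current I = V_A/R_b = 4.833/1.67 = 2.894 µA.
(Check via current divider: I_total = 3.064 µA; share G_k/ΣG = 0.9443 → same result.)

I ≈ 2.89 µA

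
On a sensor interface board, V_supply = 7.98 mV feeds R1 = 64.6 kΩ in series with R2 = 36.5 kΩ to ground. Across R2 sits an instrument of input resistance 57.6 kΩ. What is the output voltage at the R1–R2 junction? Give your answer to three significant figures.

V_out ≈ 2.05 mV

R2 ‖ R_L = (36.5 × 57.6)/(36.5 + 57.6) = 22.34 kΩ.
Voltage divider with the loaded lower leg: V_out = 7.98 × 22.34/(64.6 + 22.34) = 7.98 × 0.2570 = 2.051 mV.
(Unloaded it would be 2.88 mV; the load pulls it down.)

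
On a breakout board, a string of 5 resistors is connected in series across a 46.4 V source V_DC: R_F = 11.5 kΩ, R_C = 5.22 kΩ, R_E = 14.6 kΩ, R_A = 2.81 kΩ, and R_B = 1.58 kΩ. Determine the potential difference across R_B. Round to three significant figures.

V ≈ 2.05 V

ΣR = 11.5 + 5.22 + 14.6 + 2.81 + 1.58 = 35.71 kΩ.
By the voltage-divider rule, V = 46.4 × 1.580/35.71 = 2.053 V.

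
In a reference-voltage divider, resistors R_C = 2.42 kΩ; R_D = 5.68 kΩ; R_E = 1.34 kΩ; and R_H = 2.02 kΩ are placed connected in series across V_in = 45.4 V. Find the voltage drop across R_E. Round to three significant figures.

Series total: ΣR = 2.42 + 5.68 + 1.34 + 2.02 = 11.46 kΩ.
Voltage divider: V = V_in · (1.340 / 11.46) = 45.4 × 0.1169 = 5.309 V.

V ≈ 5.31 V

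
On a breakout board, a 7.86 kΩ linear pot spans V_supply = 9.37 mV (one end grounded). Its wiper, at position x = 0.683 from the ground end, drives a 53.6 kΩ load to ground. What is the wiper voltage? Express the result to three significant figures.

Lower segment x·R_p = 5.368 kΩ; upper segment (1−x)·R_p = 2.492 kΩ.
R_L loads the lower segment: effective lower R = 4.880 kΩ.
V_out = 9.37 × 4.880/(2.492 + 4.880) = 6.203 mV.

V_out ≈ 6.20 mV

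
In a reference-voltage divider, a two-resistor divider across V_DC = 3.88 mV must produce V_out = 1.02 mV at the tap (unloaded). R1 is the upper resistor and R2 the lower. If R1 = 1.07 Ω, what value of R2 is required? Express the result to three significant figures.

R2 ≈ 0.382 Ω

V_out/V_DC = R2/(R1+R2) = 0.2629.
R2 = R1 · 0.2629/(1 − 0.2629) = 0.3816 Ω.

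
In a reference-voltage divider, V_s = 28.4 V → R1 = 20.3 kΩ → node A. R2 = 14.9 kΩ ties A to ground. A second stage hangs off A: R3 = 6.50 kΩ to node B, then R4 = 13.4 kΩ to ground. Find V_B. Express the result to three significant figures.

Looking into the second stage from A: R3 + R4 = 19.90 kΩ appears in parallel with R2.
R2 ‖ (R3+R4) = 8.520 kΩ.
V_A = 28.4 × 8.520/(20.3 + 8.520) = 8.396 V.
V_B = V_A × 0.6734 = 5.654 V.

V_B ≈ 5.65 V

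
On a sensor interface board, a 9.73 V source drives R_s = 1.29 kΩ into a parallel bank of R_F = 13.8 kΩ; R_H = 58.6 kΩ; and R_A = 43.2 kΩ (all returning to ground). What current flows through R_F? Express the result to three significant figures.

I ≈ 0.616 mA

Parallel bank: R_p = 1/(1/13.8 + 1/58.6 + 1/43.2) = 8.875 kΩ.
V_A = 9.73 × 8.875/10.16 = 8.495 V.
Branch current I = V_A/R_F = 8.495/13.8 = 0.6156 mA.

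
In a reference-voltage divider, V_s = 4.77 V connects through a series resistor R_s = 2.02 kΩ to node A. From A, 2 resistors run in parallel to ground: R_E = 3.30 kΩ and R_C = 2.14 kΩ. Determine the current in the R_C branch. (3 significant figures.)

Combine the parallel branches: R_p = (1/3.30 + 1/2.14)⁻¹ = 1.298 kΩ.
V_A = 4.77 × 1.298/3.318 = 1.866 V.
I(R_C) = V_A / R_C = 1.866/2.14 = 0.8720 mA.
(Check via current divider: I_total = 1.438 mA; share G_k/ΣG = 0.6066 → same result.)

I ≈ 0.872 mA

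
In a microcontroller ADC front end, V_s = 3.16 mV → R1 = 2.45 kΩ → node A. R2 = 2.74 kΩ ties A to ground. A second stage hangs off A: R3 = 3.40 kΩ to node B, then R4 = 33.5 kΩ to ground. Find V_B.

V_B ≈ 1.46 mV

Looking into the second stage from A: R3 + R4 = 36.90 kΩ appears in parallel with R2.
Effective lower resistance at A: R2 ‖ 36.90 = 2.551 kΩ.
First divider: V_A = V_s · 2.551/(2.45 + 2.551) = 1.612 mV.
Stage 2 is unloaded, so V_B = V_A · R4/(R3+R4) = 1.612 × 33.5/36.90 = 1.463 mV.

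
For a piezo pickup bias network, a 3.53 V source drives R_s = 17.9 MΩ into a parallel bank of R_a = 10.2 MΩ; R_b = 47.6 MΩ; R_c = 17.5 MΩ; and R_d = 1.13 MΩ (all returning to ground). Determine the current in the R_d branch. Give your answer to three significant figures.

Combine the parallel branches: R_p = (1/10.2 + 1/47.6 + 1/17.5 + 1/1.13)⁻¹ = 0.9424 MΩ.
Node voltage V_A = V_in · R_p/(R_s + R_p) = 3.53 × 0.05001 = 0.1765 V.
Branch current I = V_A/R_d = 0.1765/1.13 = 0.1562 µA.

I ≈ 0.156 µA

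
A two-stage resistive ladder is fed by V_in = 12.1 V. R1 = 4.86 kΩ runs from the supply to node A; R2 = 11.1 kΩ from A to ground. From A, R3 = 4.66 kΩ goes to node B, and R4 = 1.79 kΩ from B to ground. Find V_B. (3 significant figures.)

V_B ≈ 1.53 V

Node A sees R2 in parallel with the series input of stage 2, R3 + R4 = 6.450 kΩ.
R2 ‖ (R3+R4) = 4.079 kΩ.
First divider: V_A = V_in · 4.079/(4.86 + 4.079) = 5.522 V.
V_B = V_A × 0.2775 = 1.532 V.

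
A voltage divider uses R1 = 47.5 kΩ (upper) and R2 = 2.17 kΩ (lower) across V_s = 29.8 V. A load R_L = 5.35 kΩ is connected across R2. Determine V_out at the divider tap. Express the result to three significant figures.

R2 ‖ R_L = (2.17 × 5.35)/(2.17 + 5.35) = 1.544 kΩ.
Then V_out = V_s · R2'/(R1 + R2') = 29.8 × 1.544/49.04 = 0.9381 V.

V_out ≈ 0.938 V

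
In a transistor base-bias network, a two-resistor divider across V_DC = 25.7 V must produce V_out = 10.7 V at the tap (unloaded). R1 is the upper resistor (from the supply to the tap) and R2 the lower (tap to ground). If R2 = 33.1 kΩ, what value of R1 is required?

R1 ≈ 46.4 kΩ

Required fraction k = V_out/V_DC = 0.4163.
R1 = R2·(1/k − 1) = 33.1 × 1.402 = 46.40 kΩ.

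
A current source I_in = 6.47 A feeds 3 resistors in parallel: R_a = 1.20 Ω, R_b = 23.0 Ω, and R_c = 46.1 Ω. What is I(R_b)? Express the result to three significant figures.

I ≈ 0.313 A

Total conductance ΣG = 1/1.20 + 1/23.0 + 1/46.1 = 0.8985 (units of 1/Ω).
Current divider: I(R_b) = I_in · G_k/ΣG = 6.47 × (0.04348/0.8985) = 6.47 × 0.04839 = 0.3131 A.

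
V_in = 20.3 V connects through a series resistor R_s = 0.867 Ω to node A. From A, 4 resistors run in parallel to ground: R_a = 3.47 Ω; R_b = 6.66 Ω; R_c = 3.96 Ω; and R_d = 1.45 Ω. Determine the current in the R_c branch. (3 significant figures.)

I ≈ 2.33 A

Equivalent of the parallel group: R_p = 0.7244 Ω.
Node voltage V_A = V_in · R_p/(R_s + R_p) = 20.3 × 0.4552 = 9.240 V.
Branch current I = V_A/R_c = 9.240/3.96 = 2.333 A.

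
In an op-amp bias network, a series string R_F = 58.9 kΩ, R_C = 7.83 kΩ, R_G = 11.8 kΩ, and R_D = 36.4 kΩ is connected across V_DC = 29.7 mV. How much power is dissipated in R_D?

P ≈ 2.43 nW

ΣR = 114.9 kΩ → I = 29.7/114.9 = 0.2584 µA.
P(R_D) = I²·R_D = (0.2584)² × 36.4 = 2.431 nW.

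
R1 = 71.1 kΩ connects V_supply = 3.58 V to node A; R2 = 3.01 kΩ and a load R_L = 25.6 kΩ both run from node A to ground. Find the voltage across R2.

First combine the lower leg with the load: R2 ‖ R_L = 2.693 kΩ.
Now apply the divider: V_out = 3.58 × 0.03650 = 0.1307 V.

V_out ≈ 0.131 V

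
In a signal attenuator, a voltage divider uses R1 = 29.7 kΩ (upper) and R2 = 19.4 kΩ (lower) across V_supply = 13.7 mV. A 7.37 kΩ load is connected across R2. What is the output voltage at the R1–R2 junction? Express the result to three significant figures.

R2 ‖ R_L = (19.4 × 7.37)/(19.4 + 7.37) = 5.341 kΩ.
Then V_out = V_supply · R2'/(R1 + R2') = 13.7 × 5.341/35.04 = 2.088 mV.

V_out ≈ 2.09 mV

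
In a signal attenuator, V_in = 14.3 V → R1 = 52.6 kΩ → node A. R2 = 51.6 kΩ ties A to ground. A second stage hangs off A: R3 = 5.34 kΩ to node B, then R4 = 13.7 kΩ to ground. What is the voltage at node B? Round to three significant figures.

The second stage (R3 + R4 = 19.04 kΩ) loads node A in parallel with R2.
Effective lower resistance at A: R2 ‖ 19.04 = 13.91 kΩ.
So V_A = 14.3 × 0.2091 = 2.990 V.
Then the unloaded second divider: V_B = V_A × R4/(R3+R4) = 2.990 × 0.7195 = 2.152 V.

V_B ≈ 2.15 V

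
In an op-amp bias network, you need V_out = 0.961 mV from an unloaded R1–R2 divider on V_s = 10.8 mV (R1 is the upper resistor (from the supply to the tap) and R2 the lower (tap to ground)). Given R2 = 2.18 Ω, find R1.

Required fraction k = V_out/V_s = 0.08898.
R1 = R2·(1/k − 1) = 2.18 × 10.24 = 22.32 Ω.

R1 ≈ 22.3 Ω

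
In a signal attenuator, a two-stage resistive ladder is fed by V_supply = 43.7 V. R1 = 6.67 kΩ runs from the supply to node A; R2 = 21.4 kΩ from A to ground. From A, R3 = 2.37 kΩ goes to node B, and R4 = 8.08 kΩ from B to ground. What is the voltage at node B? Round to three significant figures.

V_B ≈ 17.3 V

Looking into the second stage from A: R3 + R4 = 10.45 kΩ appears in parallel with R2.
Effective lower resistance at A: R2 ‖ 10.45 = 7.021 kΩ.
So V_A = 43.7 × 0.5128 = 22.41 V.
Then the unloaded second divider: V_B = V_A × R4/(R3+R4) = 22.41 × 0.7732 = 17.33 V.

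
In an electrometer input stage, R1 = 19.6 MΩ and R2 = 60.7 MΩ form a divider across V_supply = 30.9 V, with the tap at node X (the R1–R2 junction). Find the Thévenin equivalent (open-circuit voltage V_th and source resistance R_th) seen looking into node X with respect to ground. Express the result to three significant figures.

Open-circuit (no load on X): V_th = V_supply · R2/(R1 + R2) = 30.9 × 60.7/(19.60 + 60.7) = 23.36 V.
With V_supply suppressed (replaced by a short), R_th = R1 ‖ R2 = (19.60 × 60.7)/(19.60 + 60.7) = 14.82 MΩ.

V_th ≈ 23.4 V, R_th ≈ 14.8 MΩ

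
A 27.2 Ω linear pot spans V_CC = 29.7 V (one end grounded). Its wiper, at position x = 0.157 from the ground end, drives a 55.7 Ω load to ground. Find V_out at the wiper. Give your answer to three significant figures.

The pot divides into 22.93 Ω above the wiper and 4.270 Ω below.
R_L loads the lower segment: effective lower R = 3.966 Ω.
Loaded-divider output: V_out = 29.7 × 0.1475 = 4.380 V.
(Unloaded: V_out = x·V_CC = 4.66 V.)

V_out ≈ 4.38 V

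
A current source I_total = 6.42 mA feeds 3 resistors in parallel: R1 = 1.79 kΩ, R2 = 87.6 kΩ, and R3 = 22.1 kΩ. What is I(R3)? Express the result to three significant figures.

I ≈ 0.472 mA

Total conductance ΣG = 1/1.79 + 1/87.6 + 1/22.1 = 0.6153 (units of 1/kΩ).
Current divider: I(R3) = I_total · G_k/ΣG = 6.42 × (0.04525/0.6153) = 6.42 × 0.07354 = 0.4721 mA.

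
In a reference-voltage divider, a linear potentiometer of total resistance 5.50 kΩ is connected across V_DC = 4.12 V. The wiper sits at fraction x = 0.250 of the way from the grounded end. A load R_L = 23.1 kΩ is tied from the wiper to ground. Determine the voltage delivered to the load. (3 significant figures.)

V_out ≈ 0.986 V

The pot divides into 4.125 kΩ above the wiper and 1.375 kΩ below.
Lower segment in parallel with the load: 1.375 ‖ 23.1 = 1.298 kΩ.
Then V_out = V_DC · 1.298/(4.125 + 1.298) = 0.9860 V.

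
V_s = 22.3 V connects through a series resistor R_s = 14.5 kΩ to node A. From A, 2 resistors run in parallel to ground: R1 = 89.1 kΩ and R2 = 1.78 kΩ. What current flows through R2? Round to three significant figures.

Parallel bank: R_p = 1/(1/89.1 + 1/1.78) = 1.745 kΩ.
Node voltage V_A = V_s · R_p/(R_s + R_p) = 22.3 × 0.1074 = 2.396 V.
I(R2) = V_A / R2 = 2.396/1.78 = 1.346 mA.

I ≈ 1.35 mA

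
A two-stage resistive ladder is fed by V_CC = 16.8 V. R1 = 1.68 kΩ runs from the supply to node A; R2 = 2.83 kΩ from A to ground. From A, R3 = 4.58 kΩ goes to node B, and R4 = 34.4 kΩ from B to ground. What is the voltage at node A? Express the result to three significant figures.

V_A ≈ 10.3 V

The second stage (R3 + R4 = 38.98 kΩ) loads node A in parallel with R2.
Effective lower resistance at A: R2 ‖ 38.98 = 2.638 kΩ.
V_A = 16.8 × 2.638/(1.68 + 2.638) = 10.26 V.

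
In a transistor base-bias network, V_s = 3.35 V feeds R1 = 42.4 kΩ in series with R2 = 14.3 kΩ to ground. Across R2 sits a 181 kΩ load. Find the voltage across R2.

First combine the lower leg with the load: R2 ‖ R_L = 13.25 kΩ.
Then V_out = V_s · R2'/(R1 + R2') = 3.35 × 13.25/55.65 = 0.7978 V.

V_out ≈ 0.798 V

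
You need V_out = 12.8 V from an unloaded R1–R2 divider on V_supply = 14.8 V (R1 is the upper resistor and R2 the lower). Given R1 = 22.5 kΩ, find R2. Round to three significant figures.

R2 ≈ 144 kΩ

V_out/V_supply = R2/(R1+R2) = 0.8649.
So R2 = R1 · V_out/(V_supply − V_out) = 22.5 × 12.8/(14.8 − 12.8) = 22.5 × 6.400 = 144.0 kΩ.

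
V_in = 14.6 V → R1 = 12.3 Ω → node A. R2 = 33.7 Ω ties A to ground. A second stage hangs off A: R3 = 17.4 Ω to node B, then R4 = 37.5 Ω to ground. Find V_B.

The second stage (R3 + R4 = 54.90 Ω) loads node A in parallel with R2.
Effective lower resistance at A: R2 ‖ 54.90 = 20.88 Ω.
V_A = 14.6 × 20.88/(12.3 + 20.88) = 9.188 V.
Then the unloaded second divider: V_B = V_A × R4/(R3+R4) = 9.188 × 0.6831 = 6.276 V.

V_B ≈ 6.28 V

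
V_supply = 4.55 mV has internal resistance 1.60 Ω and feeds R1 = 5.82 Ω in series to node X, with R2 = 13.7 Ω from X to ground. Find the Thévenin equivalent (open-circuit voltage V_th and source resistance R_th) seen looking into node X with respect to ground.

R1' = 1.60 + 5.82 = 7.420 Ω (source resistance + R1).
With X open, the divider is unloaded: V_th = 4.55 × 13.7/21.12 = 2.951 mV.
Zeroing V_supply shorts the top of R1' to ground, so R_th = R1' ‖ R2 = 4.813 Ω.

V_th ≈ 2.95 mV, R_th ≈ 4.81 Ω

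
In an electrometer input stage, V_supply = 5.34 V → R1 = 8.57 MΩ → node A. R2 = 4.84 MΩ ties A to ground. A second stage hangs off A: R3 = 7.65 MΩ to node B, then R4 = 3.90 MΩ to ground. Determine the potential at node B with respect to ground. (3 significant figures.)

V_B ≈ 0.513 V

Looking into the second stage from A: R3 + R4 = 11.55 MΩ appears in parallel with R2.
Effective lower resistance at A: R2 ‖ 11.55 = 3.411 MΩ.
First divider: V_A = V_supply · 3.411/(8.57 + 3.411) = 1.520 V.
V_B = V_A × 0.3377 = 0.5133 V.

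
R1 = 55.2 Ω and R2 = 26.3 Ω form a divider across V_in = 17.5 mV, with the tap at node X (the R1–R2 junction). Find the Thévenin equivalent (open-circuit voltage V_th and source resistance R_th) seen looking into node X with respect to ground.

V_th ≈ 5.65 mV, R_th ≈ 17.8 Ω

V_th is the unloaded tap voltage: V_in · R2/(R1+R2) = 17.5 × 0.3227 = 5.647 mV.
Zeroing V_in shorts the top of R1 to ground, so R_th = R1 ‖ R2 = 17.81 Ω.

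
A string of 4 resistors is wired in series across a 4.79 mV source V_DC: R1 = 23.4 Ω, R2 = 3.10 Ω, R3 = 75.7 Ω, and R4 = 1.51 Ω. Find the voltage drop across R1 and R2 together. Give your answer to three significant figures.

ΣR = 23.4 + 3.10 + 75.7 + 1.51 = 103.7 Ω.
R_{R1..R2} = 23.4 + 3.10 = 26.50 Ω.
V = V_DC · R/ΣR = 4.79 × 0.2555 = 1.224 mV.

V ≈ 1.22 mV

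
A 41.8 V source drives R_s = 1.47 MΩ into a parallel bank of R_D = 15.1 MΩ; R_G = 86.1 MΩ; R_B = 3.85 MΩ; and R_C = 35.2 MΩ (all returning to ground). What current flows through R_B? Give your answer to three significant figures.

I ≈ 7.06 µA

Parallel bank: R_p = 1/(1/15.1 + 1/86.1 + 1/3.85 + 1/35.2) = 2.732 MΩ.
V_A = 41.8 × 2.732/4.202 = 27.18 V.
Branch current I = V_A/R_B = 27.18/3.85 = 7.059 µA.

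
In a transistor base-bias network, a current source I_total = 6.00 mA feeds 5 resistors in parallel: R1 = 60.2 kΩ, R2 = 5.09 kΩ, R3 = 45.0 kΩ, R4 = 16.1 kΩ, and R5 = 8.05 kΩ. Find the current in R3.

I ≈ 0.316 mA

Conductances: ΣG = 1/60.2 + 1/5.09 + 1/45.0 + 1/16.1 + 1/8.05 = 0.4216 (1/kΩ).
R3 takes the fraction G_k/ΣG = 0.02222/0.4216 = 0.05271, so I = 6.00 × 0.05271 = 0.3162 mA.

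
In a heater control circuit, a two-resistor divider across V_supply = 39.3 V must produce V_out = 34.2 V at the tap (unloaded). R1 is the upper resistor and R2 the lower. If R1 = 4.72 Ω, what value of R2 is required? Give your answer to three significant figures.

Required fraction k = V_out/V_supply = 0.8702.
Rearranging, R2 = R1·k/(1−k) = 4.72 × 6.706 = 31.65 Ω.

R2 ≈ 31.7 Ω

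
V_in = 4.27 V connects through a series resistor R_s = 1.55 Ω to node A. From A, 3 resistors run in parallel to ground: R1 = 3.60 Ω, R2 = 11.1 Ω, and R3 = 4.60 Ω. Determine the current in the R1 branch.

Combine the parallel branches: R_p = (1/3.60 + 1/11.1 + 1/4.60)⁻¹ = 1.709 Ω.
V_A = 4.27 × 1.709/3.259 = 2.239 V.
I(R1) = V_A / R1 = 2.239/3.60 = 0.6219 A.
(Check via current divider: I_total = 1.310 A; share G_k/ΣG = 0.4746 → same result.)

I ≈ 0.622 A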